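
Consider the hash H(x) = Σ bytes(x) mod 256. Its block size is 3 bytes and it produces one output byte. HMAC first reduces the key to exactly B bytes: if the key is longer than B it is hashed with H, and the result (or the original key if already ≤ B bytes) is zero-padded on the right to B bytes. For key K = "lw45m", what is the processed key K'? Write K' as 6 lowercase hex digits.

b90000

|K| = 5 > B = 3, so first hash the key.
H(K): sum = 108+119+52+53+109 = 441; mod 256 = 185 → b9.
Zero-pad H(K) = b9 to 3 bytes: K' = b9 00 00.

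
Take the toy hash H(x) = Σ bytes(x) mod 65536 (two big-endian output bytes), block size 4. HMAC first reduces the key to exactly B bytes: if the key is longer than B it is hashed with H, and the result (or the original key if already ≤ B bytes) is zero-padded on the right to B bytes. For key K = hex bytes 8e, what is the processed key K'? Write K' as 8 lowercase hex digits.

Key hex bytes 8e is 1 byte ≤ B = 4; zero-pad to 4 bytes: K' = 8e 00 00 00.

8e000000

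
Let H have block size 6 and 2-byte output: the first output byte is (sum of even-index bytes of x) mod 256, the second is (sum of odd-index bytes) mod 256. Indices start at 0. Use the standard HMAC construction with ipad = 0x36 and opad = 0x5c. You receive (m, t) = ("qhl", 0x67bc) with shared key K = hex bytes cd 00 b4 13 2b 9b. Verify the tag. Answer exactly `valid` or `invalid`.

Key hex bytes cd 00 b4 13 2b 9b is exactly B = 6 bytes: K' = cd 00 b4 13 2b 9b.
K' ⊕ ipad = fb 36 82 25 1d ad; K' ⊕ opad = 91 5c e8 4f 77 c7.
Inner hash: even-index sum = 631 mod 256 = 119; odd-index sum = 368 mod 256 = 112 → 77 70.
Outer hash (recomputed tag): even-index sum = 615 mod 256 = 103; odd-index sum = 482 mod 256 = 226 → 67 e2.
Recomputed tag = 67e2; claimed = 67bc → mismatch.

invalid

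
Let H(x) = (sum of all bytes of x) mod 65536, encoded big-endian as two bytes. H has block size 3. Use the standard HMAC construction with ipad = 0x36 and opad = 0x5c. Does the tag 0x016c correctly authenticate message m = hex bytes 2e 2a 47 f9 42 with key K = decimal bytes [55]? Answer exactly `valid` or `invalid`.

Key decimal bytes [55] = 37 is 1 byte ≤ B = 3; zero-pad to 3 bytes: K' = 37 00 00.
K' ⊕ ipad = 01 36 36; K' ⊕ opad = 6b 5c 5c.
Inner hash: sum = 1+54+54+46+42+71+249+66 = 583 → 02 47.
Outer hash (recomputed tag): sum = 107+92+92+2+71 = 364 → 01 6c.
Recomputed tag = 016c; claimed = 016c → match.

valid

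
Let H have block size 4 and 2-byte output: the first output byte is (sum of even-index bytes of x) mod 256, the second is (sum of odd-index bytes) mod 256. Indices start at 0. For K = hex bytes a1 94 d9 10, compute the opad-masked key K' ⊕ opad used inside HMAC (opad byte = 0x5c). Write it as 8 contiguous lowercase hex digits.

fdc8854c

Key hex bytes a1 94 d9 10 is exactly B = 4 bytes: K' = a1 94 d9 10.
XOR each byte with 0x5c: a1⊕5c=fd, 94⊕5c=c8, d9⊕5c=85, 10⊕5c=4c.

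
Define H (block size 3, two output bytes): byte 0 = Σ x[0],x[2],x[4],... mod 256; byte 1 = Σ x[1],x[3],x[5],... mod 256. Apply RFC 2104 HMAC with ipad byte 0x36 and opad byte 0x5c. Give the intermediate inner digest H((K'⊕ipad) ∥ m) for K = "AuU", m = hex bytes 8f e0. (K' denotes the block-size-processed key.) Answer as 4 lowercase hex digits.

bad2

Key "AuU" = 41 75 55 is exactly B = 3 bytes: K' = 41 75 55.
K' ⊕ ipad = 77 43 63.
Inner input = 77 43 63 ∥ 8f e0.
Inner hash: even-index sum = 442 mod 256 = 186; odd-index sum = 210 mod 256 = 210 → ba d2.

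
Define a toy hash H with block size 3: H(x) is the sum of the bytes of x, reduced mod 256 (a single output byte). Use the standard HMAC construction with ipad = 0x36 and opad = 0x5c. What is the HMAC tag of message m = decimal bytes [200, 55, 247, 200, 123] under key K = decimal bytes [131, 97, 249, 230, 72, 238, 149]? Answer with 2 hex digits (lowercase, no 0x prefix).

Key decimal bytes [131, 97, 249, 230, 72, 238, 149] = 83 61 f9 e6 48 ee 95 is 7 bytes > B = 3, so hash it first: H(key) = 8e, then zero-pad to 3 bytes: K' = 8e 00 00.
K' ⊕ ipad = b8 36 36.  K' ⊕ opad = d2 5c 5c.
Inner input = (K'⊕ipad) ∥ m = b8 36 36 ∥ c8 37 f7 c8 7b.
Inner hash: sum = 184+54+54+200+55+247+200+123 = 1117; mod 256 = 93 → 5d.
Outer input = (K'⊕opad) ∥ inner = d2 5c 5c ∥ 5d.
Outer hash (tag): sum = 210+92+92+93 = 487; mod 256 = 231 → e7.

e7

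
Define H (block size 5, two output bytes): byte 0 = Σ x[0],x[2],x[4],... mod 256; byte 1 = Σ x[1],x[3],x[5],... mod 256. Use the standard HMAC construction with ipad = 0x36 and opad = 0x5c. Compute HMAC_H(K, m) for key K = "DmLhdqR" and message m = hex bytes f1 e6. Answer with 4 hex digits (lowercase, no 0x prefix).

Key "DmLhdqR" = 44 6d 4c 68 64 71 52 is 7 bytes > B = 5, so hash it first: H(key) = 46 46, then zero-pad to 5 bytes: K' = 46 46 00 00 00.
K' ⊕ ipad = 70 70 36 36 36.  K' ⊕ opad = 1a 1a 5c 5c 5c.
Inner input = (K'⊕ipad) ∥ m = 70 70 36 36 36 ∥ f1 e6.
Inner hash: even-index sum = 450 mod 256 = 194; odd-index sum = 407 mod 256 = 151 → c2 97.
Outer input = (K'⊕opad) ∥ inner = 1a 1a 5c 5c 5c ∥ c2 97.
Outer hash (tag): even-index sum = 361 mod 256 = 105; odd-index sum = 312 mod 256 = 56 → 69 38.

6938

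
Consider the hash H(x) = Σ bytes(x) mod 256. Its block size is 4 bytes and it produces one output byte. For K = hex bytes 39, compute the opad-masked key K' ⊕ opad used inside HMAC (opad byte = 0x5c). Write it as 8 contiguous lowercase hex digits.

655c5c5c

Key hex bytes 39 is 1 byte ≤ B = 4; zero-pad to 4 bytes: K' = 39 00 00 00.
XOR each byte with 0x5c: 39⊕5c=65, 00⊕5c=5c, 00⊕5c=5c, 00⊕5c=5c.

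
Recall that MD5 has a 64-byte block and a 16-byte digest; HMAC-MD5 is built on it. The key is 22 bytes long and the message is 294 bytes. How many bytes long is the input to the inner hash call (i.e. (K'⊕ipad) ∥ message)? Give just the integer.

Key is 22 ≤ 64 bytes, zero-padded: |K'| = 64.
Inner input = (K'⊕ipad) ∥ m → 64 + 294 = 358 bytes.

358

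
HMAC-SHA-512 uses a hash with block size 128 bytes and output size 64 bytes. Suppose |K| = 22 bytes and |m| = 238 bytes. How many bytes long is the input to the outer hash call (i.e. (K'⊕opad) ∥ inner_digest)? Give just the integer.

Key is 22 ≤ 128 bytes, zero-padded: |K'| = 128.
Outer input = (K'⊕opad) ∥ H(inner) → 128 + 64 = 192 bytes.

192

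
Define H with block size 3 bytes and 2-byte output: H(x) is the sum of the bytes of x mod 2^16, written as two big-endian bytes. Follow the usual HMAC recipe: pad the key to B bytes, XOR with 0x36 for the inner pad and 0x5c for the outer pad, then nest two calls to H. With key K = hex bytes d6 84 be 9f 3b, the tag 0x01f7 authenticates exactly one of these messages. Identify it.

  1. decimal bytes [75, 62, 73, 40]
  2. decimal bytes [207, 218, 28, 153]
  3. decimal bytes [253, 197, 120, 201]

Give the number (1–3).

2

Key hex bytes d6 84 be 9f 3b is 5 bytes > B = 3, so hash it first: H(key) = 02 f2, then zero-pad to 3 bytes: K' = 02 f2 00.
K' ⊕ ipad = 34 c4 36; K' ⊕ opad = 5e ae 5c.
m1: inner = H(34 c4 36 4b 3e 49 28) = 02 28; tag = H(5e ae 5c 02 28) = 0192
m2: inner = H(34 c4 36 cf da 1c 99) = 03 8c; tag = H(5e ae 5c 03 8c) = 01f7 ← matches
m3: inner = H(34 c4 36 fd c5 78 c9) = 04 31; tag = H(5e ae 5c 04 31) = 019d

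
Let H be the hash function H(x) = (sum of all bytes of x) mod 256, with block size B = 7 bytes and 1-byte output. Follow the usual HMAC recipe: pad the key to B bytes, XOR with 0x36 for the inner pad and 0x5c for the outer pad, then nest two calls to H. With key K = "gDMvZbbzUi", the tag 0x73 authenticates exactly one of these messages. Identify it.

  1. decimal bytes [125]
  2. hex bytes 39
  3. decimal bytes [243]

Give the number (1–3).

Key "gDMvZbbzUi" = 67 44 4d 76 5a 62 62 7a 55 69 is 10 bytes > B = 7, so hash it first: H(key) = c4, then zero-pad to 7 bytes: K' = c4 00 00 00 00 00 00.
K' ⊕ ipad = f2 36 36 36 36 36 36; K' ⊕ opad = 98 5c 5c 5c 5c 5c 5c.
m1: inner = H(f2 36 36 36 36 36 36 7d) = b3; tag = H(98 5c 5c 5c 5c 5c 5c b3) = 73 ← matches
m2: inner = H(f2 36 36 36 36 36 36 39) = 6f; tag = H(98 5c 5c 5c 5c 5c 5c 6f) = 2f
m3: inner = H(f2 36 36 36 36 36 36 f3) = 29; tag = H(98 5c 5c 5c 5c 5c 5c 29) = e9

1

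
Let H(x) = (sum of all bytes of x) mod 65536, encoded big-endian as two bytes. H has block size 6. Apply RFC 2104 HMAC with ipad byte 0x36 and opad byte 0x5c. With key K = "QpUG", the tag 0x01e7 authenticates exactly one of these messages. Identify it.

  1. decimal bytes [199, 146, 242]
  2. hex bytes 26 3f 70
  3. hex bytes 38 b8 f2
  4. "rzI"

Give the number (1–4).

3

Key "QpUG" = 51 70 55 47 is 4 bytes ≤ B = 6; zero-pad to 6 bytes: K' = 51 70 55 47 00 00.
K' ⊕ ipad = 67 46 63 71 36 36; K' ⊕ opad = 0d 2c 09 1b 5c 5c.
m1: inner = H(67 46 63 71 36 36 c7 92 f2) = 04 38; tag = H(0d 2c 09 1b 5c 5c 04 38) = 0151
m2: inner = H(67 46 63 71 36 36 26 3f 70) = 02 c2; tag = H(0d 2c 09 1b 5c 5c 02 c2) = 01d9
m3: inner = H(67 46 63 71 36 36 38 b8 f2) = 03 cf; tag = H(0d 2c 09 1b 5c 5c 03 cf) = 01e7 ← matches
m4: inner = H(67 46 63 71 36 36 72 7a 49) = 03 22; tag = H(0d 2c 09 1b 5c 5c 03 22) = 013a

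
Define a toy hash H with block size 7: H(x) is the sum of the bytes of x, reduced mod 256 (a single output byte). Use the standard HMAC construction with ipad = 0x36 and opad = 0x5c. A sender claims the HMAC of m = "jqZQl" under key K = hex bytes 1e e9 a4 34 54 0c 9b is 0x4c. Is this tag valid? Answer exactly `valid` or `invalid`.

Key hex bytes 1e e9 a4 34 54 0c 9b is exactly B = 7 bytes: K' = 1e e9 a4 34 54 0c 9b.
K' ⊕ ipad = 28 df 92 02 62 3a ad; K' ⊕ opad = 42 b5 f8 68 08 50 c7.
Inner hash: sum = 40+223+146+2+98+58+173+106+113+90+81+108 = 1238; mod 256 = 214 → d6.
Outer hash (recomputed tag): sum = 66+181+248+104+8+80+199+214 = 1100; mod 256 = 76 → 4c.
Recomputed tag = 4c; claimed = 4c → match.

valid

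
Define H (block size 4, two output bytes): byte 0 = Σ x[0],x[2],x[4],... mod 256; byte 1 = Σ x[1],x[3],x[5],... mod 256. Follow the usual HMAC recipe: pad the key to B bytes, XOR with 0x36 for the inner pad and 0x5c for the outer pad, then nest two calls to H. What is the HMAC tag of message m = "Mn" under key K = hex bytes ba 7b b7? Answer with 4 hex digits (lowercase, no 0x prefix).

2b74

Key hex bytes ba 7b b7 is 3 bytes ≤ B = 4; zero-pad to 4 bytes: K' = ba 7b b7 00.
K' ⊕ ipad = 8c 4d 81 36.  K' ⊕ opad = e6 27 eb 5c.
Inner input = (K'⊕ipad) ∥ m = 8c 4d 81 36 ∥ 4d 6e.
Inner hash: even-index sum = 346 mod 256 = 90; odd-index sum = 241 mod 256 = 241 → 5a f1.
Outer input = (K'⊕opad) ∥ inner = e6 27 eb 5c ∥ 5a f1.
Outer hash (tag): even-index sum = 555 mod 256 = 43; odd-index sum = 372 mod 256 = 116 → 2b 74.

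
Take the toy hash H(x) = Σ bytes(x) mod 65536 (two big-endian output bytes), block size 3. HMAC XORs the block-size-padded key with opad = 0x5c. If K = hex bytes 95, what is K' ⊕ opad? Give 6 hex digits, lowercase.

Key hex bytes 95 is 1 byte ≤ B = 3; zero-pad to 3 bytes: K' = 95 00 00.
XOR each byte with 0x5c: 95⊕5c=c9, 00⊕5c=5c, 00⊕5c=5c.

c95c5c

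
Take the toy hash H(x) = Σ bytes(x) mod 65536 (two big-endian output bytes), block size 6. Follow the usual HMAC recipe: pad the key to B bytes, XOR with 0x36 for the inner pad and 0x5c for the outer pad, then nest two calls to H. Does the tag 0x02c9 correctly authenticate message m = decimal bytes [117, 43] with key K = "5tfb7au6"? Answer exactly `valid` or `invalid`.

invalid

Key "5tfb7au6" = 35 74 66 62 37 61 75 36 is 8 bytes > B = 6, so hash it first: H(key) = 02 b4, then zero-pad to 6 bytes: K' = 02 b4 00 00 00 00.
K' ⊕ ipad = 34 82 36 36 36 36; K' ⊕ opad = 5e e8 5c 5c 5c 5c.
Inner hash: sum = 52+130+54+54+54+54+117+43 = 558 → 02 2e.
Outer hash (recomputed tag): sum = 94+232+92+92+92+92+2+46 = 742 → 02 e6.
Recomputed tag = 02e6; claimed = 02c9 → mismatch.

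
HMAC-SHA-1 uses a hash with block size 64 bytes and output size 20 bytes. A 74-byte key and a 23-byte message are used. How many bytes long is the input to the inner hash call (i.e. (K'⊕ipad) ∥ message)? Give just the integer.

87

Key is 74 > 64 bytes, so it is hashed to 20 bytes then zero-padded to 64: |K'| = 64.
Inner input = (K'⊕ipad) ∥ m → 64 + 23 = 87 bytes.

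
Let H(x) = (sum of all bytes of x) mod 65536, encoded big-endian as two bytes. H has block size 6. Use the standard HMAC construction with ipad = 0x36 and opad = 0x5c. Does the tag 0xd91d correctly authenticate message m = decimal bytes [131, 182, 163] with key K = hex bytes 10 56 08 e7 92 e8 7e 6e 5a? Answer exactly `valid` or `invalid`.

invalid

Key hex bytes 10 56 08 e7 92 e8 7e 6e 5a is 9 bytes > B = 6, so hash it first: H(key) = 04 15, then zero-pad to 6 bytes: K' = 04 15 00 00 00 00.
K' ⊕ ipad = 32 23 36 36 36 36; K' ⊕ opad = 58 49 5c 5c 5c 5c.
Inner hash: sum = 50+35+54+54+54+54+131+182+163 = 777 → 03 09.
Outer hash (recomputed tag): sum = 88+73+92+92+92+92+3+9 = 541 → 02 1d.
Recomputed tag = 021d; claimed = d91d → mismatch.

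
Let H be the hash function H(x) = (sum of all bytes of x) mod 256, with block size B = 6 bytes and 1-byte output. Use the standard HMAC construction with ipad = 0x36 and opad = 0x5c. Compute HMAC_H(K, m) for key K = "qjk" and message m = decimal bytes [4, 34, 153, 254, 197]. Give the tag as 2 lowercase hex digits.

Key "qjk" = 71 6a 6b is 3 bytes ≤ B = 6; zero-pad to 6 bytes: K' = 71 6a 6b 00 00 00.
K' ⊕ ipad = 47 5c 5d 36 36 36.  K' ⊕ opad = 2d 36 37 5c 5c 5c.
Inner input = (K'⊕ipad) ∥ m = 47 5c 5d 36 36 36 ∥ 04 22 99 fe c5.
Inner hash: sum = 71+92+93+54+54+54+4+34+153+254+197 = 1060; mod 256 = 36 → 24.
Outer input = (K'⊕opad) ∥ inner = 2d 36 37 5c 5c 5c ∥ 24.
Outer hash (tag): sum = 45+54+55+92+92+92+36 = 466; mod 256 = 210 → d2.

d2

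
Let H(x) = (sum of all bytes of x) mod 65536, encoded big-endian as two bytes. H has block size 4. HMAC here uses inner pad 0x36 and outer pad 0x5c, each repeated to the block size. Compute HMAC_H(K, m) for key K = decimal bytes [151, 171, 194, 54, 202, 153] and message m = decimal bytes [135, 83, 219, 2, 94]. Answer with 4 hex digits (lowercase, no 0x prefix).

023c

Key decimal bytes [151, 171, 194, 54, 202, 153] = 97 ab c2 36 ca 99 is 6 bytes > B = 4, so hash it first: H(key) = 03 9d, then zero-pad to 4 bytes: K' = 03 9d 00 00.
K' ⊕ ipad = 35 ab 36 36.  K' ⊕ opad = 5f c1 5c 5c.
Inner input = (K'⊕ipad) ∥ m = 35 ab 36 36 ∥ 87 53 db 02 5e.
Inner hash: sum = 53+171+54+54+135+83+219+2+94 = 865 → 03 61.
Outer input = (K'⊕opad) ∥ inner = 5f c1 5c 5c ∥ 03 61.
Outer hash (tag): sum = 95+193+92+92+3+97 = 572 → 02 3c.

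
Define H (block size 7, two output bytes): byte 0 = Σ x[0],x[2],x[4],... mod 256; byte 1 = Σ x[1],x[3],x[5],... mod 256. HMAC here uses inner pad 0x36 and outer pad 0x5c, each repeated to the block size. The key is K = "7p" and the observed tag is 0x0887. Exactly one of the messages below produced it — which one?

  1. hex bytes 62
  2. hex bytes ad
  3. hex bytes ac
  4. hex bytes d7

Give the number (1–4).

Key "7p" = 37 70 is 2 bytes ≤ B = 7; zero-pad to 7 bytes: K' = 37 70 00 00 00 00 00.
K' ⊕ ipad = 01 46 36 36 36 36 36; K' ⊕ opad = 6b 2c 5c 5c 5c 5c 5c.
m1: inner = H(01 46 36 36 36 36 36 62) = a3 14; tag = H(6b 2c 5c 5c 5c 5c 5c a3 14) = 9387
m2: inner = H(01 46 36 36 36 36 36 ad) = a3 5f; tag = H(6b 2c 5c 5c 5c 5c 5c a3 5f) = de87
m3: inner = H(01 46 36 36 36 36 36 ac) = a3 5e; tag = H(6b 2c 5c 5c 5c 5c 5c a3 5e) = dd87
m4: inner = H(01 46 36 36 36 36 36 d7) = a3 89; tag = H(6b 2c 5c 5c 5c 5c 5c a3 89) = 0887 ← matches

4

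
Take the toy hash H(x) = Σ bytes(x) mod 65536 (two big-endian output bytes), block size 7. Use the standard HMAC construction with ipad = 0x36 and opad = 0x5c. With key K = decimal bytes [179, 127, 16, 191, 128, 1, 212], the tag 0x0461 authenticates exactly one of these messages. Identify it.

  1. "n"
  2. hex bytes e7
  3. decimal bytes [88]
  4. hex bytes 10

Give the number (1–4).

4

Key decimal bytes [179, 127, 16, 191, 128, 1, 212] = b3 7f 10 bf 80 01 d4 is exactly B = 7 bytes: K' = b3 7f 10 bf 80 01 d4.
K' ⊕ ipad = 85 49 26 89 b6 37 e2; K' ⊕ opad = ef 23 4c e3 dc 5d 88.
m1: inner = H(85 49 26 89 b6 37 e2 6e) = 03 ba; tag = H(ef 23 4c e3 dc 5d 88 03 ba) = 04bf
m2: inner = H(85 49 26 89 b6 37 e2 e7) = 04 33; tag = H(ef 23 4c e3 dc 5d 88 04 33) = 0439
m3: inner = H(85 49 26 89 b6 37 e2 58) = 03 a4; tag = H(ef 23 4c e3 dc 5d 88 03 a4) = 04a9
m4: inner = H(85 49 26 89 b6 37 e2 10) = 03 5c; tag = H(ef 23 4c e3 dc 5d 88 03 5c) = 0461 ← matches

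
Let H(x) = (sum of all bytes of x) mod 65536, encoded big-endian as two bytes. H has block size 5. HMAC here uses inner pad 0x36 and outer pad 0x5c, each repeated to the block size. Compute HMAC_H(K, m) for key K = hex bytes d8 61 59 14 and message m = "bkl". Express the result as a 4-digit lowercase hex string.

Key hex bytes d8 61 59 14 is 4 bytes ≤ B = 5; zero-pad to 5 bytes: K' = d8 61 59 14 00.
K' ⊕ ipad = ee 57 6f 22 36.  K' ⊕ opad = 84 3d 05 48 5c.
Inner input = (K'⊕ipad) ∥ m = ee 57 6f 22 36 ∥ 62 6b 6c.
Inner hash: sum = 238+87+111+34+54+98+107+108 = 837 → 03 45.
Outer input = (K'⊕opad) ∥ inner = 84 3d 05 48 5c ∥ 03 45.
Outer hash (tag): sum = 132+61+5+72+92+3+69 = 434 → 01 b2.

01b2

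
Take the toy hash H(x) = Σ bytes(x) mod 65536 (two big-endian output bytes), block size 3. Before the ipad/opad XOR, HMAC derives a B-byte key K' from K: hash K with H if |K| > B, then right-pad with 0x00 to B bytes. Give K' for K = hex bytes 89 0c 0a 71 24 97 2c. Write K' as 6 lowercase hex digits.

01f700

|K| = 7 > B = 3, so first hash the key.
H(K): sum = 137+12+10+113+36+151+44 = 503 → 01 f7.
Zero-pad H(K) = 01 f7 to 3 bytes: K' = 01 f7 00.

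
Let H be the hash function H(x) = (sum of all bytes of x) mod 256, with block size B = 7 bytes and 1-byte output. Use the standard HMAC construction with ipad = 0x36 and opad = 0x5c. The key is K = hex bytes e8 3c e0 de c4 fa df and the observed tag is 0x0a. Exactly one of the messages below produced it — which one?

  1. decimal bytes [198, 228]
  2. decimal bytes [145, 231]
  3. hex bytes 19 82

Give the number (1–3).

1

Key hex bytes e8 3c e0 de c4 fa df is exactly B = 7 bytes: K' = e8 3c e0 de c4 fa df.
K' ⊕ ipad = de 0a d6 e8 f2 cc e9; K' ⊕ opad = b4 60 bc 82 98 a6 83.
m1: inner = H(de 0a d6 e8 f2 cc e9 c6 e4) = f7; tag = H(b4 60 bc 82 98 a6 83 f7) = 0a ← matches
m2: inner = H(de 0a d6 e8 f2 cc e9 91 e7) = c5; tag = H(b4 60 bc 82 98 a6 83 c5) = d8
m3: inner = H(de 0a d6 e8 f2 cc e9 19 82) = e8; tag = H(b4 60 bc 82 98 a6 83 e8) = fb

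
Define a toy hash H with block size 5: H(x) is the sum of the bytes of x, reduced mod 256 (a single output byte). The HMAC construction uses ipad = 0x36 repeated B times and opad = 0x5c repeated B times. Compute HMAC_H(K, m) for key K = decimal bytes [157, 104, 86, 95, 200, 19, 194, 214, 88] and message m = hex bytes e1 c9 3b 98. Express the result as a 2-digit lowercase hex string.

51

Key decimal bytes [157, 104, 86, 95, 200, 19, 194, 214, 88] = 9d 68 56 5f c8 13 c2 d6 58 is 9 bytes > B = 5, so hash it first: H(key) = 85, then zero-pad to 5 bytes: K' = 85 00 00 00 00.
K' ⊕ ipad = b3 36 36 36 36.  K' ⊕ opad = d9 5c 5c 5c 5c.
Inner input = (K'⊕ipad) ∥ m = b3 36 36 36 36 ∥ e1 c9 3b 98.
Inner hash: sum = 179+54+54+54+54+225+201+59+152 = 1032; mod 256 = 8 → 08.
Outer input = (K'⊕opad) ∥ inner = d9 5c 5c 5c 5c ∥ 08.
Outer hash (tag): sum = 217+92+92+92+92+8 = 593; mod 256 = 81 → 51.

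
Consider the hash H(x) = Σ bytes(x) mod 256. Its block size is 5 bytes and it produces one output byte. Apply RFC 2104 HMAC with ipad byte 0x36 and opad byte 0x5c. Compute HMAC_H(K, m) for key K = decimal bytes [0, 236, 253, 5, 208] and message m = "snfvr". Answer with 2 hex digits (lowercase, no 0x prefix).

Key decimal bytes [0, 236, 253, 5, 208] = 00 ec fd 05 d0 is exactly B = 5 bytes: K' = 00 ec fd 05 d0.
K' ⊕ ipad = 36 da cb 33 e6.  K' ⊕ opad = 5c b0 a1 59 8c.
Inner input = (K'⊕ipad) ∥ m = 36 da cb 33 e6 ∥ 73 6e 66 76 72.
Inner hash: sum = 54+218+203+51+230+115+110+102+118+114 = 1315; mod 256 = 35 → 23.
Outer input = (K'⊕opad) ∥ inner = 5c b0 a1 59 8c ∥ 23.
Outer hash (tag): sum = 92+176+161+89+140+35 = 693; mod 256 = 181 → b5.

b5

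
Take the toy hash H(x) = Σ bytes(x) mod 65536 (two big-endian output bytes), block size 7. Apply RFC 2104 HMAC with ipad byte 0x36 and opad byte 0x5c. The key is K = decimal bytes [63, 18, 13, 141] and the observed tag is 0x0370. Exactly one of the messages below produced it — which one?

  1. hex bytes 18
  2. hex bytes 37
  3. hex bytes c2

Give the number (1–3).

3

Key decimal bytes [63, 18, 13, 141] = 3f 12 0d 8d is 4 bytes ≤ B = 7; zero-pad to 7 bytes: K' = 3f 12 0d 8d 00 00 00.
K' ⊕ ipad = 09 24 3b bb 36 36 36; K' ⊕ opad = 63 4e 51 d1 5c 5c 5c.
m1: inner = H(09 24 3b bb 36 36 36 18) = 01 dd; tag = H(63 4e 51 d1 5c 5c 5c 01 dd) = 03c5
m2: inner = H(09 24 3b bb 36 36 36 37) = 01 fc; tag = H(63 4e 51 d1 5c 5c 5c 01 fc) = 03e4
m3: inner = H(09 24 3b bb 36 36 36 c2) = 02 87; tag = H(63 4e 51 d1 5c 5c 5c 02 87) = 0370 ← matches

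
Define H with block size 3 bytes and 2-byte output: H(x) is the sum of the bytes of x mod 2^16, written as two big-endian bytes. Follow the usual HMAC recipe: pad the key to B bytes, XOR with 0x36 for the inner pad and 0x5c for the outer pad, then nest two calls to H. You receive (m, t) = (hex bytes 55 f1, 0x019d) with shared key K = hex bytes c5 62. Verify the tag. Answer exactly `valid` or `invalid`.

invalid

Key hex bytes c5 62 is 2 bytes ≤ B = 3; zero-pad to 3 bytes: K' = c5 62 00.
K' ⊕ ipad = f3 54 36; K' ⊕ opad = 99 3e 5c.
Inner hash: sum = 243+84+54+85+241 = 707 → 02 c3.
Outer hash (recomputed tag): sum = 153+62+92+2+195 = 504 → 01 f8.
Recomputed tag = 01f8; claimed = 019d → mismatch.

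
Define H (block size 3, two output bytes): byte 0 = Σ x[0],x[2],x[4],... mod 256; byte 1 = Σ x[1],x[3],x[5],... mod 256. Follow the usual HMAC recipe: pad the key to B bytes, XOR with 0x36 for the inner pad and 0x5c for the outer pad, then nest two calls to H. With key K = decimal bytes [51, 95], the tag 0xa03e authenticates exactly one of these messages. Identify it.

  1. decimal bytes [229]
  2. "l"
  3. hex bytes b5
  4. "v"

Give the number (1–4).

Key decimal bytes [51, 95] = 33 5f is 2 bytes ≤ B = 3; zero-pad to 3 bytes: K' = 33 5f 00.
K' ⊕ ipad = 05 69 36; K' ⊕ opad = 6f 03 5c.
m1: inner = H(05 69 36 e5) = 3b 4e; tag = H(6f 03 5c 3b 4e) = 193e
m2: inner = H(05 69 36 6c) = 3b d5; tag = H(6f 03 5c 3b d5) = a03e ← matches
m3: inner = H(05 69 36 b5) = 3b 1e; tag = H(6f 03 5c 3b 1e) = e93e
m4: inner = H(05 69 36 76) = 3b df; tag = H(6f 03 5c 3b df) = aa3e

2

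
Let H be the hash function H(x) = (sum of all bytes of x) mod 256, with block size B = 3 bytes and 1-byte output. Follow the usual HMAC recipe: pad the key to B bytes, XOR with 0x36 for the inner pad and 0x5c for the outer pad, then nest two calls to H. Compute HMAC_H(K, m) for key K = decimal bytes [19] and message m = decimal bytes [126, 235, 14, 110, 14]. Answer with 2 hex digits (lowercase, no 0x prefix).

Key decimal bytes [19] = 13 is 1 byte ≤ B = 3; zero-pad to 3 bytes: K' = 13 00 00.
K' ⊕ ipad = 25 36 36.  K' ⊕ opad = 4f 5c 5c.
Inner input = (K'⊕ipad) ∥ m = 25 36 36 ∥ 7e eb 0e 6e 0e.
Inner hash: sum = 37+54+54+126+235+14+110+14 = 644; mod 256 = 132 → 84.
Outer input = (K'⊕opad) ∥ inner = 4f 5c 5c ∥ 84.
Outer hash (tag): sum = 79+92+92+132 = 395; mod 256 = 139 → 8b.

8b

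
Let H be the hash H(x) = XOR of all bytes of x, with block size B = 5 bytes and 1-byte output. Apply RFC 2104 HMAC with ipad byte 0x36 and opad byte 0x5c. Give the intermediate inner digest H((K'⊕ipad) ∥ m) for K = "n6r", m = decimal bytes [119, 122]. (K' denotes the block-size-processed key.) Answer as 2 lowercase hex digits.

11

Key "n6r" = 6e 36 72 is 3 bytes ≤ B = 5; zero-pad to 5 bytes: K' = 6e 36 72 00 00.
K' ⊕ ipad = 58 00 44 36 36.
Inner input = 58 00 44 36 36 ∥ 77 7a.
Inner hash: XOR 58⊕00⊕44⊕36⊕36⊕77⊕7a = 11.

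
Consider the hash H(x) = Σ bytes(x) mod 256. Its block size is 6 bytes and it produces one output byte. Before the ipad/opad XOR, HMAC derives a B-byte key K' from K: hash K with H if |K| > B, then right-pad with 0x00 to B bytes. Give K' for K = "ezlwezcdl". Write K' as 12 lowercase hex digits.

|K| = 9 > B = 6, so first hash the key.
H(K): sum = 101+122+108+119+101+122+99+100+108 = 980; mod 256 = 212 → d4.
Zero-pad H(K) = d4 to 6 bytes: K' = d4 00 00 00 00 00.

d40000000000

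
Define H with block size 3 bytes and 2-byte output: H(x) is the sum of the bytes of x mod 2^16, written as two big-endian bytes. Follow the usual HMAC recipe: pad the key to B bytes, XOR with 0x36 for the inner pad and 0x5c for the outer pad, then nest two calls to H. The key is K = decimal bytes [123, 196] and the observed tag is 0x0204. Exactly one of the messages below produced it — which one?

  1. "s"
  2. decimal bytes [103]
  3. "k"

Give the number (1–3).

1

Key decimal bytes [123, 196] = 7b c4 is 2 bytes ≤ B = 3; zero-pad to 3 bytes: K' = 7b c4 00.
K' ⊕ ipad = 4d f2 36; K' ⊕ opad = 27 98 5c.
m1: inner = H(4d f2 36 73) = 01 e8; tag = H(27 98 5c 01 e8) = 0204 ← matches
m2: inner = H(4d f2 36 67) = 01 dc; tag = H(27 98 5c 01 dc) = 01f8
m3: inner = H(4d f2 36 6b) = 01 e0; tag = H(27 98 5c 01 e0) = 01fc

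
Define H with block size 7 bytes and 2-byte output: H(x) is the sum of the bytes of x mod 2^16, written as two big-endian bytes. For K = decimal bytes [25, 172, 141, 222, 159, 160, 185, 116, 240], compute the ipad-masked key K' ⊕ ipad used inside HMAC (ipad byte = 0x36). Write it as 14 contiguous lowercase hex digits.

33ba3636363636

Key decimal bytes [25, 172, 141, 222, 159, 160, 185, 116, 240] = 19 ac 8d de 9f a0 b9 74 f0 is 9 bytes > B = 7, so hash it first: H(key) = 05 8c, then zero-pad to 7 bytes: K' = 05 8c 00 00 00 00 00.
XOR each byte with 0x36: 05⊕36=33, 8c⊕36=ba, 00⊕36=36, 00⊕36=36, 00⊕36=36, 00⊕36=36, 00⊕36=36.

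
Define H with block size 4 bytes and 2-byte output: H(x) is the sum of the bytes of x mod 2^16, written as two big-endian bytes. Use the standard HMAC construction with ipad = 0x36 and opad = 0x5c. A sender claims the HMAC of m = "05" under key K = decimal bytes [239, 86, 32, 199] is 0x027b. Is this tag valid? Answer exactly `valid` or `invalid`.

Key decimal bytes [239, 86, 32, 199] = ef 56 20 c7 is exactly B = 4 bytes: K' = ef 56 20 c7.
K' ⊕ ipad = d9 60 16 f1; K' ⊕ opad = b3 0a 7c 9b.
Inner hash: sum = 217+96+22+241+48+53 = 677 → 02 a5.
Outer hash (recomputed tag): sum = 179+10+124+155+2+165 = 635 → 02 7b.
Recomputed tag = 027b; claimed = 027b → match.

valid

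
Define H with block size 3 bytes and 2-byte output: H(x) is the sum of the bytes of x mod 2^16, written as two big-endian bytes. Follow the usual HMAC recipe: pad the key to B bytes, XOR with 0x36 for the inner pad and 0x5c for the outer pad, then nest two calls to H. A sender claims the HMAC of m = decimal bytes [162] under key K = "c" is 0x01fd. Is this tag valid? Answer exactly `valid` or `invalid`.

invalid

Key "c" = 63 is 1 byte ≤ B = 3; zero-pad to 3 bytes: K' = 63 00 00.
K' ⊕ ipad = 55 36 36; K' ⊕ opad = 3f 5c 5c.
Inner hash: sum = 85+54+54+162 = 355 → 01 63.
Outer hash (recomputed tag): sum = 63+92+92+1+99 = 347 → 01 5b.
Recomputed tag = 015b; claimed = 01fd → mismatch.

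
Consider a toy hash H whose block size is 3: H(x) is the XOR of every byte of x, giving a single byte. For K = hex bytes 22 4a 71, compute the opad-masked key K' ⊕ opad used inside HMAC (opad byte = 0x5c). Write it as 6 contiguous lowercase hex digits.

7e162d

Key hex bytes 22 4a 71 is exactly B = 3 bytes: K' = 22 4a 71.
XOR each byte with 0x5c: 22⊕5c=7e, 4a⊕5c=16, 71⊕5c=2d.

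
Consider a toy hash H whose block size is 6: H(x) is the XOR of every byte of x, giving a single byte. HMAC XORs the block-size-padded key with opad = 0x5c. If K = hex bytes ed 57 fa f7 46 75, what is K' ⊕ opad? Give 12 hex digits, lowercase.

b10ba6ab1a29

Key hex bytes ed 57 fa f7 46 75 is exactly B = 6 bytes: K' = ed 57 fa f7 46 75.
XOR each byte with 0x5c: ed⊕5c=b1, 57⊕5c=0b, fa⊕5c=a6, f7⊕5c=ab, 46⊕5c=1a, 75⊕5c=29.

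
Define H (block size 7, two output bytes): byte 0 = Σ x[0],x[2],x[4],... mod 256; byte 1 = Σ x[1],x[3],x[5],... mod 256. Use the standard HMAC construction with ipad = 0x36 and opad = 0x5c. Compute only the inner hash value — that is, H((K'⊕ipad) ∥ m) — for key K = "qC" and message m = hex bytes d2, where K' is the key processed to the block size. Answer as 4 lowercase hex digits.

e9b3

Key "qC" = 71 43 is 2 bytes ≤ B = 7; zero-pad to 7 bytes: K' = 71 43 00 00 00 00 00.
K' ⊕ ipad = 47 75 36 36 36 36 36.
Inner input = 47 75 36 36 36 36 36 ∥ d2.
Inner hash: even-index sum = 233 mod 256 = 233; odd-index sum = 435 mod 256 = 179 → e9 b3.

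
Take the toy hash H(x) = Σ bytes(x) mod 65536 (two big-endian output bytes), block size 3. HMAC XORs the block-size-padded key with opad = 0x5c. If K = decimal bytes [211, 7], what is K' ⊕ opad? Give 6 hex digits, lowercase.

8f5b5c

Key decimal bytes [211, 7] = d3 07 is 2 bytes ≤ B = 3; zero-pad to 3 bytes: K' = d3 07 00.
XOR each byte with 0x5c: d3⊕5c=8f, 07⊕5c=5b, 00⊕5c=5c.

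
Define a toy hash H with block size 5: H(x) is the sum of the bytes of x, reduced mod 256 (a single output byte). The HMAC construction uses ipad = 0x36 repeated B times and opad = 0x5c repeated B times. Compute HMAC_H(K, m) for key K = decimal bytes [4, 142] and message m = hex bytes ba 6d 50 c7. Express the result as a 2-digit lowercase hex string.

Key decimal bytes [4, 142] = 04 8e is 2 bytes ≤ B = 5; zero-pad to 5 bytes: K' = 04 8e 00 00 00.
K' ⊕ ipad = 32 b8 36 36 36.  K' ⊕ opad = 58 d2 5c 5c 5c.
Inner input = (K'⊕ipad) ∥ m = 32 b8 36 36 36 ∥ ba 6d 50 c7.
Inner hash: sum = 50+184+54+54+54+186+109+80+199 = 970; mod 256 = 202 → ca.
Outer input = (K'⊕opad) ∥ inner = 58 d2 5c 5c 5c ∥ ca.
Outer hash (tag): sum = 88+210+92+92+92+202 = 776; mod 256 = 8 → 08.

08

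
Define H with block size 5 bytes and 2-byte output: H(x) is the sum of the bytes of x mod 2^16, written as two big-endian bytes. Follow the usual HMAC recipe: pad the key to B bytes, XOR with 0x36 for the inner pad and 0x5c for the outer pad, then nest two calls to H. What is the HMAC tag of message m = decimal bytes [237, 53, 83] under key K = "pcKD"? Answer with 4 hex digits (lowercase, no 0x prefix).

Key "pcKD" = 70 63 4b 44 is 4 bytes ≤ B = 5; zero-pad to 5 bytes: K' = 70 63 4b 44 00.
K' ⊕ ipad = 46 55 7d 72 36.  K' ⊕ opad = 2c 3f 17 18 5c.
Inner input = (K'⊕ipad) ∥ m = 46 55 7d 72 36 ∥ ed 35 53.
Inner hash: sum = 70+85+125+114+54+237+53+83 = 821 → 03 35.
Outer input = (K'⊕opad) ∥ inner = 2c 3f 17 18 5c ∥ 03 35.
Outer hash (tag): sum = 44+63+23+24+92+3+53 = 302 → 01 2e.

012e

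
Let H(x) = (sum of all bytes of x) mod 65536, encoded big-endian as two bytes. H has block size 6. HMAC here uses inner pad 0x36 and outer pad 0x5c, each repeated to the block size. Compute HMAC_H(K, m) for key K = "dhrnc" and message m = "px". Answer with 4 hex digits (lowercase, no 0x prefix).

0228

Key "dhrnc" = 64 68 72 6e 63 is 5 bytes ≤ B = 6; zero-pad to 6 bytes: K' = 64 68 72 6e 63 00.
K' ⊕ ipad = 52 5e 44 58 55 36.  K' ⊕ opad = 38 34 2e 32 3f 5c.
Inner input = (K'⊕ipad) ∥ m = 52 5e 44 58 55 36 ∥ 70 78.
Inner hash: sum = 82+94+68+88+85+54+112+120 = 703 → 02 bf.
Outer input = (K'⊕opad) ∥ inner = 38 34 2e 32 3f 5c ∥ 02 bf.
Outer hash (tag): sum = 56+52+46+50+63+92+2+191 = 552 → 02 28.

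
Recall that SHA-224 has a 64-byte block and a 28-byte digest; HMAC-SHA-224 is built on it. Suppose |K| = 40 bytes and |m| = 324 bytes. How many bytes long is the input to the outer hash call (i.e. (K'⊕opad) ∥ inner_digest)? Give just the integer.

Key is 40 ≤ 64 bytes, zero-padded: |K'| = 64.
Outer input = (K'⊕opad) ∥ H(inner) → 64 + 28 = 92 bytes.

92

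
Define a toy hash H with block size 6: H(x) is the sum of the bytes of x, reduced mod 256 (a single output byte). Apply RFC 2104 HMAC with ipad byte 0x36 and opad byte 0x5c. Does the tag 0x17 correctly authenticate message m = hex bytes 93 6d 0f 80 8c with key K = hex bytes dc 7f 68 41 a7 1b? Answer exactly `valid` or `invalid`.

Key hex bytes dc 7f 68 41 a7 1b is exactly B = 6 bytes: K' = dc 7f 68 41 a7 1b.
K' ⊕ ipad = ea 49 5e 77 91 2d; K' ⊕ opad = 80 23 34 1d fb 47.
Inner hash: sum = 234+73+94+119+145+45+147+109+15+128+140 = 1249; mod 256 = 225 → e1.
Outer hash (recomputed tag): sum = 128+35+52+29+251+71+225 = 791; mod 256 = 23 → 17.
Recomputed tag = 17; claimed = 17 → match.

valid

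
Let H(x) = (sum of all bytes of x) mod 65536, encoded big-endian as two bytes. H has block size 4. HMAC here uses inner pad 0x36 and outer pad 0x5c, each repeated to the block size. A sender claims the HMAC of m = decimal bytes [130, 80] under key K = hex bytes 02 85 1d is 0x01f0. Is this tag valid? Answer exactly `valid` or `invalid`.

valid

Key hex bytes 02 85 1d is 3 bytes ≤ B = 4; zero-pad to 4 bytes: K' = 02 85 1d 00.
K' ⊕ ipad = 34 b3 2b 36; K' ⊕ opad = 5e d9 41 5c.
Inner hash: sum = 52+179+43+54+130+80 = 538 → 02 1a.
Outer hash (recomputed tag): sum = 94+217+65+92+2+26 = 496 → 01 f0.
Recomputed tag = 01f0; claimed = 01f0 → match.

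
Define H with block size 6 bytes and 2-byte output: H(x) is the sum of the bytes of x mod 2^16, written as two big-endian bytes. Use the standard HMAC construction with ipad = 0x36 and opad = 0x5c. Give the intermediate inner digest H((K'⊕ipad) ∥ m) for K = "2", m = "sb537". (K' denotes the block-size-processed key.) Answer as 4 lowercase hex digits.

Key "2" = 32 is 1 byte ≤ B = 6; zero-pad to 6 bytes: K' = 32 00 00 00 00 00.
K' ⊕ ipad = 04 36 36 36 36 36.
Inner input = 04 36 36 36 36 36 ∥ 73 62 35 33 37.
Inner hash: sum = 4+54+54+54+54+54+115+98+53+51+55 = 646 → 02 86.

0286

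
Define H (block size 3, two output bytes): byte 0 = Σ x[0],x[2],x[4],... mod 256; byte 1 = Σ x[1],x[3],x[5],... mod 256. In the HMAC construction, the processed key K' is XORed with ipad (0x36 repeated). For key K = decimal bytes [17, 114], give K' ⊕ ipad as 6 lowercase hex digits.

274436

Key decimal bytes [17, 114] = 11 72 is 2 bytes ≤ B = 3; zero-pad to 3 bytes: K' = 11 72 00.
XOR each byte with 0x36: 11⊕36=27, 72⊕36=44, 00⊕36=36.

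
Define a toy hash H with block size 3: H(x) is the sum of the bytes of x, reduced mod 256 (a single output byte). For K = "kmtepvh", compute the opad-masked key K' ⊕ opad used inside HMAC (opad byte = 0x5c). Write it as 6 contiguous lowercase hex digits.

a35c5c

Key "kmtepvh" = 6b 6d 74 65 70 76 68 is 7 bytes > B = 3, so hash it first: H(key) = ff, then zero-pad to 3 bytes: K' = ff 00 00.
XOR each byte with 0x5c: ff⊕5c=a3, 00⊕5c=5c, 00⊕5c=5c.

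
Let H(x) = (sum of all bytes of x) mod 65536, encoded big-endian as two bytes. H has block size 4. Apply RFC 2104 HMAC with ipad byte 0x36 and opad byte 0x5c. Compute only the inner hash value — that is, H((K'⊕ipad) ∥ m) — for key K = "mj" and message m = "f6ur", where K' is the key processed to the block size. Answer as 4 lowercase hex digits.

Key "mj" = 6d 6a is 2 bytes ≤ B = 4; zero-pad to 4 bytes: K' = 6d 6a 00 00.
K' ⊕ ipad = 5b 5c 36 36.
Inner input = 5b 5c 36 36 ∥ 66 36 75 72.
Inner hash: sum = 91+92+54+54+102+54+117+114 = 678 → 02 a6.

02a6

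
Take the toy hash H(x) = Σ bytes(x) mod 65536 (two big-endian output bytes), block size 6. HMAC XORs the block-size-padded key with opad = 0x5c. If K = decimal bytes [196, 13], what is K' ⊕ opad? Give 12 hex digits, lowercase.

98515c5c5c5c

Key decimal bytes [196, 13] = c4 0d is 2 bytes ≤ B = 6; zero-pad to 6 bytes: K' = c4 0d 00 00 00 00.
XOR each byte with 0x5c: c4⊕5c=98, 0d⊕5c=51, 00⊕5c=5c, 00⊕5c=5c, 00⊕5c=5c, 00⊕5c=5c.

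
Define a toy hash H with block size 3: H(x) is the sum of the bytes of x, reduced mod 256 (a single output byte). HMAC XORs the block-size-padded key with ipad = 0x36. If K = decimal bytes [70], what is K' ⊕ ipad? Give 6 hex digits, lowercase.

Key decimal bytes [70] = 46 is 1 byte ≤ B = 3; zero-pad to 3 bytes: K' = 46 00 00.
XOR each byte with 0x36: 46⊕36=70, 00⊕36=36, 00⊕36=36.

703636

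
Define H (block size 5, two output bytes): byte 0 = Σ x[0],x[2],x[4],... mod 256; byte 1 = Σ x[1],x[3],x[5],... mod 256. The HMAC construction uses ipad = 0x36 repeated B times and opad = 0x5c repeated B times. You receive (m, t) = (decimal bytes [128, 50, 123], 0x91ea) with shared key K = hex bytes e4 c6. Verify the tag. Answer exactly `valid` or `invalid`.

invalid

Key hex bytes e4 c6 is 2 bytes ≤ B = 5; zero-pad to 5 bytes: K' = e4 c6 00 00 00.
K' ⊕ ipad = d2 f0 36 36 36; K' ⊕ opad = b8 9a 5c 5c 5c.
Inner hash: even-index sum = 368 mod 256 = 112; odd-index sum = 545 mod 256 = 33 → 70 21.
Outer hash (recomputed tag): even-index sum = 401 mod 256 = 145; odd-index sum = 358 mod 256 = 102 → 91 66.
Recomputed tag = 9166; claimed = 91ea → mismatch.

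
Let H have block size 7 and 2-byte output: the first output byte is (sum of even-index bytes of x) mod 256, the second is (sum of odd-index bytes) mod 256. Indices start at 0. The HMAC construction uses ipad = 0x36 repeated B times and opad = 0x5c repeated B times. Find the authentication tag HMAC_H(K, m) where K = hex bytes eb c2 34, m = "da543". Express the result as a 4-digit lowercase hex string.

Key hex bytes eb c2 34 is 3 bytes ≤ B = 7; zero-pad to 7 bytes: K' = eb c2 34 00 00 00 00.
K' ⊕ ipad = dd f4 02 36 36 36 36.  K' ⊕ opad = b7 9e 68 5c 5c 5c 5c.
Inner input = (K'⊕ipad) ∥ m = dd f4 02 36 36 36 36 ∥ 64 61 35 34 33.
Inner hash: even-index sum = 480 mod 256 = 224; odd-index sum = 556 mod 256 = 44 → e0 2c.
Outer input = (K'⊕opad) ∥ inner = b7 9e 68 5c 5c 5c 5c ∥ e0 2c.
Outer hash (tag): even-index sum = 515 mod 256 = 3; odd-index sum = 566 mod 256 = 54 → 03 36.

0336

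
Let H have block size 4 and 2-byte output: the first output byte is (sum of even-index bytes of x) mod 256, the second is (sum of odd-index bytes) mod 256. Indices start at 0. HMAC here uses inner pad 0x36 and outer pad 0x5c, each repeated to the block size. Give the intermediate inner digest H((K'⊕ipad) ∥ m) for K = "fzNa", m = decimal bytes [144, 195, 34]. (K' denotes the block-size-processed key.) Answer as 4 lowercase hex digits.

7a66

Key "fzNa" = 66 7a 4e 61 is exactly B = 4 bytes: K' = 66 7a 4e 61.
K' ⊕ ipad = 50 4c 78 57.
Inner input = 50 4c 78 57 ∥ 90 c3 22.
Inner hash: even-index sum = 378 mod 256 = 122; odd-index sum = 358 mod 256 = 102 → 7a 66.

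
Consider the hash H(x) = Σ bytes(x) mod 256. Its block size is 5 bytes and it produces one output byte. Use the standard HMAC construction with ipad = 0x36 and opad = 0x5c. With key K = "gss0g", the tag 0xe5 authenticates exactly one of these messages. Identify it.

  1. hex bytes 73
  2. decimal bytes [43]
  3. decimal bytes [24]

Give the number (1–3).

Key "gss0g" = 67 73 73 30 67 is exactly B = 5 bytes: K' = 67 73 73 30 67.
K' ⊕ ipad = 51 45 45 06 51; K' ⊕ opad = 3b 2f 2f 6c 3b.
m1: inner = H(51 45 45 06 51 73) = a5; tag = H(3b 2f 2f 6c 3b a5) = e5 ← matches
m2: inner = H(51 45 45 06 51 2b) = 5d; tag = H(3b 2f 2f 6c 3b 5d) = 9d
m3: inner = H(51 45 45 06 51 18) = 4a; tag = H(3b 2f 2f 6c 3b 4a) = 8a

1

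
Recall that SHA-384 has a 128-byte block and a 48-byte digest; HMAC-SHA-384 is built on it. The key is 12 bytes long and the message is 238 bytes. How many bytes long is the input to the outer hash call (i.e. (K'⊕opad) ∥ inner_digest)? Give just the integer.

Key is 12 ≤ 128 bytes, zero-padded: |K'| = 128.
Outer input = (K'⊕opad) ∥ H(inner) → 128 + 48 = 176 bytes.

176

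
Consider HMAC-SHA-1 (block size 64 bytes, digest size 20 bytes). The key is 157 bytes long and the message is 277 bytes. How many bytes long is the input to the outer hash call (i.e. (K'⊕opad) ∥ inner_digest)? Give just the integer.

84

Key is 157 > 64 bytes, so it is hashed to 20 bytes then zero-padded to 64: |K'| = 64.
Outer input = (K'⊕opad) ∥ H(inner) → 64 + 20 = 84 bytes.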